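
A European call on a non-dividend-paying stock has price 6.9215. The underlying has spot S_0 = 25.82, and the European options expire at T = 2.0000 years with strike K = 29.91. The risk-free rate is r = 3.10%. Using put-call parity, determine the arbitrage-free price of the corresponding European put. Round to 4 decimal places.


Answer: Put price = 9.2134

Derivation:
Put-call parity: C - P = S_0 * exp(-qT) - K * exp(-rT).
S_0 * exp(-qT) = 25.8200 * 1.00000000 = 25.82000000
K * exp(-rT) = 29.9100 * 0.93988289 = 28.11189714
P = C - S*exp(-qT) + K*exp(-rT)
P = 6.9215 - 25.82000000 + 28.11189714 = 9.2134


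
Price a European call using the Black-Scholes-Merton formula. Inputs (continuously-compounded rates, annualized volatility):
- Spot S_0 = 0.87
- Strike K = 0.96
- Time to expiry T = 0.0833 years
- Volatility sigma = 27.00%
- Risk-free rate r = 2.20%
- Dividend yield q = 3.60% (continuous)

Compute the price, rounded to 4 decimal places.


Answer: Price = 0.0034

Derivation:
d1 = (ln(S/K) + (r - q + 0.5*sigma^2) * T) / (sigma * sqrt(T)) = -1.23924139
d2 = d1 - sigma * sqrt(T) = -1.31716809
exp(-rT) = 0.99816908; exp(-qT) = 0.99700569
C = S_0 * exp(-qT) * N(d1) - K * exp(-rT) * N(d2)
N(d1) = 0.10762806; N(d2) = 0.09389114
C = 0.8700 * 0.99700569 * 0.10762806 - 0.9600 * 0.99816908 * 0.09389114 = 0.0034


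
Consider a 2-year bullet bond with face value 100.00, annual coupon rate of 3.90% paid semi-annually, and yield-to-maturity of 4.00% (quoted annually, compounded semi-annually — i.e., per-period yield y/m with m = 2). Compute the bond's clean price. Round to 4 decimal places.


Answer: Price = 99.8096

Derivation:
Coupon per period c = face * coupon_rate / m = 1.950000
Periods per year m = 2; per-period yield y/m = 0.020000
Number of cashflows N = 4
Cashflows (t years, CF_t, discount factor 1/(1+y/m)^(m*t), PV):
  t = 0.5000: CF_t = 1.950000, DF = 0.980392, PV = 1.911765
  t = 1.0000: CF_t = 1.950000, DF = 0.961169, PV = 1.874279
  t = 1.5000: CF_t = 1.950000, DF = 0.942322, PV = 1.837529
  t = 2.0000: CF_t = 101.950000, DF = 0.923845, PV = 94.186041
Price P = sum_t PV_t = 99.809614


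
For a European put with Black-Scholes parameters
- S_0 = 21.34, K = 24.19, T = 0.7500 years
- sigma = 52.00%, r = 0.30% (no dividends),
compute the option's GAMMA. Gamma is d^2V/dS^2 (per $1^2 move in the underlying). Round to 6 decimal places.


d1 = -0.0482000400; d2 = -0.4985332500
phi(d1) = 0.3984791294; exp(-qT) = 1.0000000000; exp(-rT) = 0.9977525294
Gamma = exp(-qT) * phi(d1) / (S * sigma * sqrt(T)) = 1.0000000000 * 0.3984791294 / (21.3400 * 0.5200 * 0.8660254038) = 0.041465

Answer: Gamma = 0.041465


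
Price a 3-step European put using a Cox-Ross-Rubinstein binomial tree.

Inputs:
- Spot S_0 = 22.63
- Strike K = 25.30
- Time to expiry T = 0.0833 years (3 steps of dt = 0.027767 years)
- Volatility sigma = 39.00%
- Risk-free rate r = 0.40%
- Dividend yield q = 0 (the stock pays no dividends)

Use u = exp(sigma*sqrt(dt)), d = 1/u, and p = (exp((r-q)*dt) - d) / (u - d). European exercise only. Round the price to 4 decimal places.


Answer: Price = V(0,0) = 2.9120

Derivation:
dt = T/N = 0.027767
u = exp(sigma*sqrt(dt)) = 1.067145; d = 1/u = 0.937080
p = (exp((r-q)*dt) - d) / (u - d) = 0.484613
Discount per step: exp(-r*dt) = 0.999889
Stock lattice S(k, i) with i counting down-moves:
  k=0: S(0,0) = 22.6300
  k=1: S(1,0) = 24.1495; S(1,1) = 21.2061
  k=2: S(2,0) = 25.7710; S(2,1) = 22.6300; S(2,2) = 19.8718
  k=3: S(3,0) = 27.5014; S(3,1) = 24.1495; S(3,2) = 21.2061; S(3,3) = 18.6215
Terminal payoffs V(N, i) = max(K - S_T, 0):
  V(3,0) = 0.000000; V(3,1) = 1.150505; V(3,2) = 4.093888; V(3,3) = 6.678525
Backward induction: V(k, i) = exp(-r*dt) * [p * V(k+1, i) + (1-p) * V(k+1, i+1)].
  V(2,0) = exp(-r*dt) * [p*0.000000 + (1-p)*1.150505] = 0.592890
  V(2,1) = exp(-r*dt) * [p*1.150505 + (1-p)*4.093888] = 2.667190
  V(2,2) = exp(-r*dt) * [p*4.093888 + (1-p)*6.678525] = 5.425374
  V(1,0) = exp(-r*dt) * [p*0.592890 + (1-p)*2.667190] = 1.661773
  V(1,1) = exp(-r*dt) * [p*2.667190 + (1-p)*5.425374] = 4.088268
  V(0,0) = exp(-r*dt) * [p*1.661773 + (1-p)*4.088268] = 2.912034


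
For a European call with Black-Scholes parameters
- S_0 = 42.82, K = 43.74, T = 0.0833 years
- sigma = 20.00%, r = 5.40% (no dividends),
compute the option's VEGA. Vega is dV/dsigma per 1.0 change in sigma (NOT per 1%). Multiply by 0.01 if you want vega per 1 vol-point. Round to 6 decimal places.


Answer: Vega = 4.764666

Derivation:
d1 = -0.2614799456; d2 = -0.3192034244
phi(d1) = 0.3855345700; exp(-qT) = 1.0000000000; exp(-rT) = 0.9955119017
Vega = S * exp(-qT) * phi(d1) * sqrt(T) = 42.8200 * 1.0000000000 * 0.3855345700 * 0.2886173938 = 4.764666


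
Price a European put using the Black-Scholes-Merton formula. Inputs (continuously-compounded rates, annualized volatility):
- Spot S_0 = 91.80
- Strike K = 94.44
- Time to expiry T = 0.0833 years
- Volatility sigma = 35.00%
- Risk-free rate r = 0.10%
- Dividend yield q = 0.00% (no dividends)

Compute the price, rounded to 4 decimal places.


d1 = (ln(S/K) + (r - q + 0.5*sigma^2) * T) / (sigma * sqrt(T)) = -0.22933960
d2 = d1 - sigma * sqrt(T) = -0.33035569
exp(-rT) = 0.99991670; exp(-qT) = 1.00000000
P = K * exp(-rT) * N(-d2) - S_0 * exp(-qT) * N(-d1)
N(-d1) = 0.59069751; N(-d2) = 0.62943439
P = 94.4400 * 0.99991670 * 0.62943439 - 91.8000 * 1.00000000 * 0.59069751 = 5.2128

Answer: Price = 5.2128


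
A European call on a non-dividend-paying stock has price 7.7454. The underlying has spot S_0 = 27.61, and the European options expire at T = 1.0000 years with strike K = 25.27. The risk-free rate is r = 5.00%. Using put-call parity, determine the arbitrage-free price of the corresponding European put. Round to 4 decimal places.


Answer: Put price = 4.1730

Derivation:
Put-call parity: C - P = S_0 * exp(-qT) - K * exp(-rT).
S_0 * exp(-qT) = 27.6100 * 1.00000000 = 27.61000000
K * exp(-rT) = 25.2700 * 0.95122942 = 24.03756756
P = C - S*exp(-qT) + K*exp(-rT)
P = 7.7454 - 27.61000000 + 24.03756756 = 4.1730


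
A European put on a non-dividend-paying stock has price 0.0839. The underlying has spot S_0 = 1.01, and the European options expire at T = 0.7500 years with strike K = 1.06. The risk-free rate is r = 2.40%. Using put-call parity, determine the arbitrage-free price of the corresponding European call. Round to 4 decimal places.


Put-call parity: C - P = S_0 * exp(-qT) - K * exp(-rT).
S_0 * exp(-qT) = 1.0100 * 1.00000000 = 1.01000000
K * exp(-rT) = 1.0600 * 0.98216103 = 1.04109069
C = P + S*exp(-qT) - K*exp(-rT)
C = 0.0839 + 1.01000000 - 1.04109069 = 0.0528

Answer: Call price = 0.0528


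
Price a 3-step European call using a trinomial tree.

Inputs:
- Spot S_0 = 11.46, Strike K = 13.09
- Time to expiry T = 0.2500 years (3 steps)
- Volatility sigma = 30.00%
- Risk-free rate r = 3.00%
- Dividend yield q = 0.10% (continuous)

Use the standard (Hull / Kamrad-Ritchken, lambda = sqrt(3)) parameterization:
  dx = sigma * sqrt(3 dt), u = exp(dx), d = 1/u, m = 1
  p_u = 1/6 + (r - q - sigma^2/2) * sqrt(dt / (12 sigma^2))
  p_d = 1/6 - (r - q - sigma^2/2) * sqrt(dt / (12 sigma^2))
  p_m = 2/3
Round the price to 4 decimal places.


dt = T/N = 0.083333; dx = sigma*sqrt(3*dt) = 0.150000
u = exp(dx) = 1.161834; d = 1/u = 0.860708
p_u = 0.162222, p_m = 0.666667, p_d = 0.171111
Discount per step: exp(-r*dt) = 0.997503
Stock lattice S(k, j) with j the centered position index:
  k=0: S(0,+0) = 11.4600
  k=1: S(1,-1) = 9.8637; S(1,+0) = 11.4600; S(1,+1) = 13.3146
  k=2: S(2,-2) = 8.4898; S(2,-1) = 9.8637; S(2,+0) = 11.4600; S(2,+1) = 13.3146; S(2,+2) = 15.4694
  k=3: S(3,-3) = 7.3072; S(3,-2) = 8.4898; S(3,-1) = 9.8637; S(3,+0) = 11.4600; S(3,+1) = 13.3146; S(3,+2) = 15.4694; S(3,+3) = 17.9729
Terminal payoffs V(N, j) = max(S_T - K, 0):
  V(3,-3) = 0.000000; V(3,-2) = 0.000000; V(3,-1) = 0.000000; V(3,+0) = 0.000000; V(3,+1) = 0.224620; V(3,+2) = 2.379382; V(3,+3) = 4.882858
Backward induction: V(k, j) = exp(-r*dt) * [p_u * V(k+1, j+1) + p_m * V(k+1, j) + p_d * V(k+1, j-1)]
  V(2,-2) = exp(-r*dt) * [p_u*0.000000 + p_m*0.000000 + p_d*0.000000] = 0.000000
  V(2,-1) = exp(-r*dt) * [p_u*0.000000 + p_m*0.000000 + p_d*0.000000] = 0.000000
  V(2,+0) = exp(-r*dt) * [p_u*0.224620 + p_m*0.000000 + p_d*0.000000] = 0.036347
  V(2,+1) = exp(-r*dt) * [p_u*2.379382 + p_m*0.224620 + p_d*0.000000] = 0.534398
  V(2,+2) = exp(-r*dt) * [p_u*4.882858 + p_m*2.379382 + p_d*0.224620] = 2.410763
  V(1,-1) = exp(-r*dt) * [p_u*0.036347 + p_m*0.000000 + p_d*0.000000] = 0.005882
  V(1,+0) = exp(-r*dt) * [p_u*0.534398 + p_m*0.036347 + p_d*0.000000] = 0.110646
  V(1,+1) = exp(-r*dt) * [p_u*2.410763 + p_m*0.534398 + p_d*0.036347] = 0.751683
  V(0,+0) = exp(-r*dt) * [p_u*0.751683 + p_m*0.110646 + p_d*0.005882] = 0.196219

Answer: Price = V(0,0) = 0.1962


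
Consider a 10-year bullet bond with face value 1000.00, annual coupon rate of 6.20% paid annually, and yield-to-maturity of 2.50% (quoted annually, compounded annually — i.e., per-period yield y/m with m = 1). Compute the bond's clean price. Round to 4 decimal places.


Coupon per period c = face * coupon_rate / m = 62.000000
Periods per year m = 1; per-period yield y/m = 0.025000
Number of cashflows N = 10
Cashflows (t years, CF_t, discount factor 1/(1+y/m)^(m*t), PV):
  t = 1.0000: CF_t = 62.000000, DF = 0.975610, PV = 60.487805
  t = 2.0000: CF_t = 62.000000, DF = 0.951814, PV = 59.012493
  t = 3.0000: CF_t = 62.000000, DF = 0.928599, PV = 57.573163
  t = 4.0000: CF_t = 62.000000, DF = 0.905951, PV = 56.168940
  t = 5.0000: CF_t = 62.000000, DF = 0.883854, PV = 54.798966
  t = 6.0000: CF_t = 62.000000, DF = 0.862297, PV = 53.462406
  t = 7.0000: CF_t = 62.000000, DF = 0.841265, PV = 52.158445
  t = 8.0000: CF_t = 62.000000, DF = 0.820747, PV = 50.886287
  t = 9.0000: CF_t = 62.000000, DF = 0.800728, PV = 49.645158
  t = 10.0000: CF_t = 1062.000000, DF = 0.781198, PV = 829.632703
Price P = sum_t PV_t = 1323.826365

Answer: Price = 1323.8264


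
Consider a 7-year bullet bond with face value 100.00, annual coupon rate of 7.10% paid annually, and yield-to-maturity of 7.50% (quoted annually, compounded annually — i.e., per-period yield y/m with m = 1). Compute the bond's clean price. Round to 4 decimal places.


Coupon per period c = face * coupon_rate / m = 7.100000
Periods per year m = 1; per-period yield y/m = 0.075000
Number of cashflows N = 7
Cashflows (t years, CF_t, discount factor 1/(1+y/m)^(m*t), PV):
  t = 1.0000: CF_t = 7.100000, DF = 0.930233, PV = 6.604651
  t = 2.0000: CF_t = 7.100000, DF = 0.865333, PV = 6.143862
  t = 3.0000: CF_t = 7.100000, DF = 0.804961, PV = 5.715220
  t = 4.0000: CF_t = 7.100000, DF = 0.748801, PV = 5.316484
  t = 5.0000: CF_t = 7.100000, DF = 0.696559, PV = 4.945566
  t = 6.0000: CF_t = 7.100000, DF = 0.647962, PV = 4.600527
  t = 7.0000: CF_t = 107.100000, DF = 0.602755, PV = 64.555050
Price P = sum_t PV_t = 97.881359

Answer: Price = 97.8814


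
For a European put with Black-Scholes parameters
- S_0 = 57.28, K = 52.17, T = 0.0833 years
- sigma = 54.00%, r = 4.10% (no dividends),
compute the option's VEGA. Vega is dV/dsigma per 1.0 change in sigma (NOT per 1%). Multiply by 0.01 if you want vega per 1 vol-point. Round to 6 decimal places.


d1 = 0.6994030978; d2 = 0.5435497051
phi(d1) = 0.3123843745; exp(-qT) = 1.0000000000; exp(-rT) = 0.9965905255
Vega = S * exp(-qT) * phi(d1) * sqrt(T) = 57.2800 * 1.0000000000 * 0.3123843745 * 0.2886173938 = 5.164340

Answer: Vega = 5.164340


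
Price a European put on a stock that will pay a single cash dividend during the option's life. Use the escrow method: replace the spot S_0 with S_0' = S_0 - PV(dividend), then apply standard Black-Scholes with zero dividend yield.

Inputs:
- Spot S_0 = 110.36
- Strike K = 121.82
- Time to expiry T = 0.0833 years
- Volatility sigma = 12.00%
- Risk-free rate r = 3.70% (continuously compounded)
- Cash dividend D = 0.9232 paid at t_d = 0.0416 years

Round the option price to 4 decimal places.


Answer: Price = 12.0084

Derivation:
PV(D) = D * exp(-r * t_d) = 0.9232 * 0.99846198 = 0.92178010
S_0' = S_0 - PV(D) = 110.3600 - 0.92178010 = 109.43821990
d1 = (ln(S_0'/K) + (r + sigma^2/2)*T) / (sigma*sqrt(T)) = -2.98845748
d2 = d1 - sigma*sqrt(T) = -3.02309157
exp(-rT) = 0.99692264
N(-d1) = 0.99859805; N(-d2) = 0.99874897
P = K * exp(-rT) * N(-d2) - S_0' * N(-d1) = 121.8200 * 0.99692264 * 0.99874897 - 109.43821990 * 0.99859805 = 12.0084


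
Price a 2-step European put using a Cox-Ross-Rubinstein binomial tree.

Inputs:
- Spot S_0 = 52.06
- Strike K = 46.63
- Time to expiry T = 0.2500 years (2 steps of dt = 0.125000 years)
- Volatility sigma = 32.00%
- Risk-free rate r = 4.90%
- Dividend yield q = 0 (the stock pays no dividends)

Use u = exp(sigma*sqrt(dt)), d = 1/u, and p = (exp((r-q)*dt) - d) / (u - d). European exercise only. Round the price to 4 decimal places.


dt = T/N = 0.125000
u = exp(sigma*sqrt(dt)) = 1.119785; d = 1/u = 0.893028
p = (exp((r-q)*dt) - d) / (u - d) = 0.498840
Discount per step: exp(-r*dt) = 0.993894
Stock lattice S(k, i) with i counting down-moves:
  k=0: S(0,0) = 52.0600
  k=1: S(1,0) = 58.2960; S(1,1) = 46.4910
  k=2: S(2,0) = 65.2790; S(2,1) = 52.0600; S(2,2) = 41.5178
Terminal payoffs V(N, i) = max(K - S_T, 0):
  V(2,0) = 0.000000; V(2,1) = 0.000000; V(2,2) = 5.112180
Backward induction: V(k, i) = exp(-r*dt) * [p * V(k+1, i) + (1-p) * V(k+1, i+1)].
  V(1,0) = exp(-r*dt) * [p*0.000000 + (1-p)*0.000000] = 0.000000
  V(1,1) = exp(-r*dt) * [p*0.000000 + (1-p)*5.112180] = 2.546376
  V(0,0) = exp(-r*dt) * [p*0.000000 + (1-p)*2.546376] = 1.268349

Answer: Price = V(0,0) = 1.2683


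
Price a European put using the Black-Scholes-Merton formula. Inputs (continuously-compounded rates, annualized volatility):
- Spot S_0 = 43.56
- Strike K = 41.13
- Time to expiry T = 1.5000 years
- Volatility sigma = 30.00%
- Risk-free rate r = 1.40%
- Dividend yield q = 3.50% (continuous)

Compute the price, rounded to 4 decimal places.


Answer: Price = 5.4338

Derivation:
d1 = (ln(S/K) + (r - q + 0.5*sigma^2) * T) / (sigma * sqrt(T)) = 0.25420673
d2 = d1 - sigma * sqrt(T) = -0.11321673
exp(-rT) = 0.97921896; exp(-qT) = 0.94885432
P = K * exp(-rT) * N(-d2) - S_0 * exp(-qT) * N(-d1)
N(-d1) = 0.39966793; N(-d2) = 0.54507064
P = 41.1300 * 0.97921896 * 0.54507064 - 43.5600 * 0.94885432 * 0.39966793 = 5.4338


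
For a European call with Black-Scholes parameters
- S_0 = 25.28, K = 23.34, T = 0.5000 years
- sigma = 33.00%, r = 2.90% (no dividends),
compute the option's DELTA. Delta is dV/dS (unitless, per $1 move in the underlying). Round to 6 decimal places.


d1 = 0.5209874586; d2 = 0.2876422208
phi(d1) = 0.3483134455; exp(-qT) = 1.0000000000; exp(-rT) = 0.9856046187
N(d1) = 0.6988122460
Delta = exp(-qT) * N(d1) = 1.0000000000 * 0.6988122460 = 0.698812

Answer: Delta = 0.698812


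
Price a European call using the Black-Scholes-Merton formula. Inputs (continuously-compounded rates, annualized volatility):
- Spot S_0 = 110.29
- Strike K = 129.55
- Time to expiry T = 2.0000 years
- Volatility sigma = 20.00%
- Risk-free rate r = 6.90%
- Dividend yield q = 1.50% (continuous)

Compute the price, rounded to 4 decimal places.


Answer: Price = 9.6686

Derivation:
d1 = (ln(S/K) + (r - q + 0.5*sigma^2) * T) / (sigma * sqrt(T)) = -0.04579806
d2 = d1 - sigma * sqrt(T) = -0.32864077
exp(-rT) = 0.87109869; exp(-qT) = 0.97044553
C = S_0 * exp(-qT) * N(d1) - K * exp(-rT) * N(d2)
N(d1) = 0.48173560; N(d2) = 0.37121361
C = 110.2900 * 0.97044553 * 0.48173560 - 129.5500 * 0.87109869 * 0.37121361 = 9.6686


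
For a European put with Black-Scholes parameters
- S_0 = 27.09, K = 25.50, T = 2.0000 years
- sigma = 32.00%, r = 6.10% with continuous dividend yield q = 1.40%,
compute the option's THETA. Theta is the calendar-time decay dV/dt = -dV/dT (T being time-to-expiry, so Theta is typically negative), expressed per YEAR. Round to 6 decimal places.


d1 = 0.5676436775; d2 = 0.1150953375
phi(d1) = 0.3395791557; exp(-qT) = 0.9723883668; exp(-rT) = 0.8851483685
Theta = -S*exp(-qT)*phi(d1)*sigma/(2*sqrt(T)) + r*K*exp(-rT)*N(-d2) - q*S*exp(-qT)*N(-d1)
N(-d1) = 0.2851384714; N(-d2) = 0.4541847777; sqrt(T) = 1.4142135624
Term 1 = -27.0900 * 0.9723883668 * 0.3395791557 * 0.3200 / (2 * 1.4142135624) = -1.0120332202
Term 2 = 0.0610 * 25.5000 * 0.8851483685 * 0.4541847777 = 0.6253435332
Term 3 = -0.0140 * 27.0900 * 0.9723883668 * 0.2851384714 = -0.1051556500
Theta = -1.0120332202 + (0.6253435332) + (-0.1051556500) = -0.491845

Answer: Theta = -0.491845


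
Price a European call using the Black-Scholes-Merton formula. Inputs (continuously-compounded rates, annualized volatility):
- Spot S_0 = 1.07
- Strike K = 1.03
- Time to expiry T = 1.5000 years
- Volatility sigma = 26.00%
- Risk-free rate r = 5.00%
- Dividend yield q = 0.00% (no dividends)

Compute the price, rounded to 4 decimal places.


d1 = (ln(S/K) + (r - q + 0.5*sigma^2) * T) / (sigma * sqrt(T)) = 0.51439236
d2 = d1 - sigma * sqrt(T) = 0.19595870
exp(-rT) = 0.92774349; exp(-qT) = 1.00000000
C = S_0 * exp(-qT) * N(d1) - K * exp(-rT) * N(d2)
N(d1) = 0.69651115; N(d2) = 0.57767875
C = 1.0700 * 1.00000000 * 0.69651115 - 1.0300 * 0.92774349 * 0.57767875 = 0.1933

Answer: Price = 0.1933


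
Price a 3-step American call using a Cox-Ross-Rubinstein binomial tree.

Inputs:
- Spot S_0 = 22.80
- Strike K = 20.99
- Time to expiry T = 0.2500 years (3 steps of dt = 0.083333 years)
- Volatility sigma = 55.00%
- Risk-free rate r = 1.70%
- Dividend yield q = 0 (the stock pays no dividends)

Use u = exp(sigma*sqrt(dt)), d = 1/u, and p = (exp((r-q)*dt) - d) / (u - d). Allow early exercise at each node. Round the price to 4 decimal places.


dt = T/N = 0.083333
u = exp(sigma*sqrt(dt)) = 1.172070; d = 1/u = 0.853191
p = (exp((r-q)*dt) - d) / (u - d) = 0.464836
Discount per step: exp(-r*dt) = 0.998584
Stock lattice S(k, i) with i counting down-moves:
  k=0: S(0,0) = 22.8000
  k=1: S(1,0) = 26.7232; S(1,1) = 19.4528
  k=2: S(2,0) = 31.3215; S(2,1) = 22.8000; S(2,2) = 16.5969
  k=3: S(3,0) = 36.7109; S(3,1) = 26.7232; S(3,2) = 19.4528; S(3,3) = 14.1604
Terminal payoffs V(N, i) = max(S_T - K, 0):
  V(3,0) = 15.720929; V(3,1) = 5.733194; V(3,2) = 0.000000; V(3,3) = 0.000000
Backward induction: V(k, i) = exp(-r*dt) * [p * V(k+1, i) + (1-p) * V(k+1, i+1)]; then take max(V_cont, immediate exercise) for American.
  V(2,0) = exp(-r*dt) * [p*15.720929 + (1-p)*5.733194] = 10.361165; exercise = 10.331451; V(2,0) = max -> 10.361165
  V(2,1) = exp(-r*dt) * [p*5.733194 + (1-p)*0.000000] = 2.661223; exercise = 1.810000; V(2,1) = max -> 2.661223
  V(2,2) = exp(-r*dt) * [p*0.000000 + (1-p)*0.000000] = 0.000000; exercise = 0.000000; V(2,2) = max -> 0.000000
  V(1,0) = exp(-r*dt) * [p*10.361165 + (1-p)*2.661223] = 6.231600; exercise = 5.733194; V(1,0) = max -> 6.231600
  V(1,1) = exp(-r*dt) * [p*2.661223 + (1-p)*0.000000] = 1.235281; exercise = 0.000000; V(1,1) = max -> 1.235281
  V(0,0) = exp(-r*dt) * [p*6.231600 + (1-p)*1.235281] = 3.552714; exercise = 1.810000; V(0,0) = max -> 3.552714

Answer: Price = V(0,0) = 3.5527


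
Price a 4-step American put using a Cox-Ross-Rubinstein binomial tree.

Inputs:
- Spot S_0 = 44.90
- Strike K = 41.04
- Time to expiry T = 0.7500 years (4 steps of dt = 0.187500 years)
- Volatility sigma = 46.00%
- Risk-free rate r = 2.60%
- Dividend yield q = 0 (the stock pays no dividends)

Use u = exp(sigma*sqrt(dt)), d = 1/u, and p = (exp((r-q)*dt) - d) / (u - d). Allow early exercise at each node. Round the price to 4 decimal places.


Answer: Price = V(0,0) = 4.8009

Derivation:
dt = T/N = 0.187500
u = exp(sigma*sqrt(dt)) = 1.220409; d = 1/u = 0.819398
p = (exp((r-q)*dt) - d) / (u - d) = 0.462554
Discount per step: exp(-r*dt) = 0.995137
Stock lattice S(k, i) with i counting down-moves:
  k=0: S(0,0) = 44.9000
  k=1: S(1,0) = 54.7964; S(1,1) = 36.7910
  k=2: S(2,0) = 66.8739; S(2,1) = 44.9000; S(2,2) = 30.1464
  k=3: S(3,0) = 81.6136; S(3,1) = 54.7964; S(3,2) = 36.7910; S(3,3) = 24.7019
  k=4: S(4,0) = 99.6019; S(4,1) = 66.8739; S(4,2) = 44.9000; S(4,3) = 30.1464; S(4,4) = 20.2407
Terminal payoffs V(N, i) = max(K - S_T, 0):
  V(4,0) = 0.000000; V(4,1) = 0.000000; V(4,2) = 0.000000; V(4,3) = 10.893582; V(4,4) = 20.799320
Backward induction: V(k, i) = exp(-r*dt) * [p * V(k+1, i) + (1-p) * V(k+1, i+1)]; then take max(V_cont, immediate exercise) for American.
  V(3,0) = exp(-r*dt) * [p*0.000000 + (1-p)*0.000000] = 0.000000; exercise = 0.000000; V(3,0) = max -> 0.000000
  V(3,1) = exp(-r*dt) * [p*0.000000 + (1-p)*0.000000] = 0.000000; exercise = 0.000000; V(3,1) = max -> 0.000000
  V(3,2) = exp(-r*dt) * [p*0.000000 + (1-p)*10.893582] = 5.826240; exercise = 4.249048; V(3,2) = max -> 5.826240
  V(3,3) = exp(-r*dt) * [p*10.893582 + (1-p)*20.799320] = 16.138514; exercise = 16.338097; V(3,3) = max -> 16.338097
  V(2,0) = exp(-r*dt) * [p*0.000000 + (1-p)*0.000000] = 0.000000; exercise = 0.000000; V(2,0) = max -> 0.000000
  V(2,1) = exp(-r*dt) * [p*0.000000 + (1-p)*5.826240] = 3.116062; exercise = 0.000000; V(2,1) = max -> 3.116062
  V(2,2) = exp(-r*dt) * [p*5.826240 + (1-p)*16.338097] = 11.419988; exercise = 10.893582; V(2,2) = max -> 11.419988
  V(1,0) = exp(-r*dt) * [p*0.000000 + (1-p)*3.116062] = 1.666571; exercise = 0.000000; V(1,0) = max -> 1.666571
  V(1,1) = exp(-r*dt) * [p*3.116062 + (1-p)*11.419988] = 7.542116; exercise = 4.249048; V(1,1) = max -> 7.542116
  V(0,0) = exp(-r*dt) * [p*1.666571 + (1-p)*7.542116] = 4.800898; exercise = 0.000000; V(0,0) = max -> 4.800898


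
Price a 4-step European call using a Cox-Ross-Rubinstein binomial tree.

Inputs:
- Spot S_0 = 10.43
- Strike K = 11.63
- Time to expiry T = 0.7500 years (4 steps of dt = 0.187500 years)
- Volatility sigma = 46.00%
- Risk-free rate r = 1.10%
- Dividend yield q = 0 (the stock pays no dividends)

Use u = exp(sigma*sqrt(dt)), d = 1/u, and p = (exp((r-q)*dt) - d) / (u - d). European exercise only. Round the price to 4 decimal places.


dt = T/N = 0.187500
u = exp(sigma*sqrt(dt)) = 1.220409; d = 1/u = 0.819398
p = (exp((r-q)*dt) - d) / (u - d) = 0.455516
Discount per step: exp(-r*dt) = 0.997940
Stock lattice S(k, i) with i counting down-moves:
  k=0: S(0,0) = 10.4300
  k=1: S(1,0) = 12.7289; S(1,1) = 8.5463
  k=2: S(2,0) = 15.5344; S(2,1) = 10.4300; S(2,2) = 7.0028
  k=3: S(3,0) = 18.9583; S(3,1) = 12.7289; S(3,2) = 8.5463; S(3,3) = 5.7381
  k=4: S(4,0) = 23.1369; S(4,1) = 15.5344; S(4,2) = 10.4300; S(4,3) = 7.0028; S(4,4) = 4.7018
Terminal payoffs V(N, i) = max(S_T - K, 0):
  V(4,0) = 11.506921; V(4,1) = 3.904416; V(4,2) = 0.000000; V(4,3) = 0.000000; V(4,4) = 0.000000
Backward induction: V(k, i) = exp(-r*dt) * [p * V(k+1, i) + (1-p) * V(k+1, i+1)].
  V(3,0) = exp(-r*dt) * [p*11.506921 + (1-p)*3.904416] = 7.352299
  V(3,1) = exp(-r*dt) * [p*3.904416 + (1-p)*0.000000] = 1.774860
  V(3,2) = exp(-r*dt) * [p*0.000000 + (1-p)*0.000000] = 0.000000
  V(3,3) = exp(-r*dt) * [p*0.000000 + (1-p)*0.000000] = 0.000000
  V(2,0) = exp(-r*dt) * [p*7.352299 + (1-p)*1.774860] = 4.306582
  V(2,1) = exp(-r*dt) * [p*1.774860 + (1-p)*0.000000] = 0.806811
  V(2,2) = exp(-r*dt) * [p*0.000000 + (1-p)*0.000000] = 0.000000
  V(1,0) = exp(-r*dt) * [p*4.306582 + (1-p)*0.806811] = 2.396066
  V(1,1) = exp(-r*dt) * [p*0.806811 + (1-p)*0.000000] = 0.366758
  V(0,0) = exp(-r*dt) * [p*2.396066 + (1-p)*0.366758] = 1.288480

Answer: Price = V(0,0) = 1.2885


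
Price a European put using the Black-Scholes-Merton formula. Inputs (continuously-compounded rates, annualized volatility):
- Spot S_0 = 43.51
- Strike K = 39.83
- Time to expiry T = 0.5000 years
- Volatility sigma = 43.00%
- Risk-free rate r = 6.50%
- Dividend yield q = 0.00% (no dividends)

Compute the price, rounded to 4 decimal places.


d1 = (ln(S/K) + (r - q + 0.5*sigma^2) * T) / (sigma * sqrt(T)) = 0.54955484
d2 = d1 - sigma * sqrt(T) = 0.24549892
exp(-rT) = 0.96802245; exp(-qT) = 1.00000000
P = K * exp(-rT) * N(-d2) - S_0 * exp(-qT) * N(-d1)
N(-d1) = 0.29131237; N(-d2) = 0.40303507
P = 39.8300 * 0.96802245 * 0.40303507 - 43.5100 * 1.00000000 * 0.29131237 = 2.8646

Answer: Price = 2.8646


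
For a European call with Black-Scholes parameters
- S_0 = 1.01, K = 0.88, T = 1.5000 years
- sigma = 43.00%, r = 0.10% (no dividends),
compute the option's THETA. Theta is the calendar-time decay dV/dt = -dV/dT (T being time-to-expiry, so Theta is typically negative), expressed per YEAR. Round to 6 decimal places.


Answer: Theta = -0.061976

Derivation:
d1 = 0.5277961166; d2 = 0.0011558219
phi(d1) = 0.3470720431; exp(-qT) = 1.0000000000; exp(-rT) = 0.9985011244
Theta = -S*exp(-qT)*phi(d1)*sigma/(2*sqrt(T)) - r*K*exp(-rT)*N(d2) + q*S*exp(-qT)*N(d1)
N(d1) = 0.7011795736; N(d2) = 0.5004611061; sqrt(T) = 1.2247448714
Term 1 = -1.0100 * 1.0000000000 * 0.3470720431 * 0.4300 / (2 * 1.2247448714) = -0.0615366481
Term 2 = -0.0010 * 0.8800 * 0.9985011244 * 0.5004611061 = -0.0004397457
Term 3 = 0 (no dividend yield, q = 0)
Theta = -0.0615366481 + (-0.0004397457) + (0.0000000000) = -0.061976


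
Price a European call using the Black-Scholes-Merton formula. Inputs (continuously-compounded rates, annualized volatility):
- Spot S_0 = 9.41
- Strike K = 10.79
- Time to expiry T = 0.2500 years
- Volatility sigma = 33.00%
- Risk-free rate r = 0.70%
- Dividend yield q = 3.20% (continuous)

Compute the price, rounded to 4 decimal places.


Answer: Price = 0.1760

Derivation:
d1 = (ln(S/K) + (r - q + 0.5*sigma^2) * T) / (sigma * sqrt(T)) = -0.78475349
d2 = d1 - sigma * sqrt(T) = -0.94975349
exp(-rT) = 0.99825153; exp(-qT) = 0.99203191
C = S_0 * exp(-qT) * N(d1) - K * exp(-rT) * N(d2)
N(d1) = 0.21629906; N(d2) = 0.17111876
C = 9.4100 * 0.99203191 * 0.21629906 - 10.7900 * 0.99825153 * 0.17111876 = 0.1760


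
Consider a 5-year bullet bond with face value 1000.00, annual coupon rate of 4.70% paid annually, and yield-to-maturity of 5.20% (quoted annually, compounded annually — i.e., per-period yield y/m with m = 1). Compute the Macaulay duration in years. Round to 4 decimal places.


Answer: Macaulay duration = 4.5654 years

Derivation:
Coupon per period c = face * coupon_rate / m = 47.000000
Periods per year m = 1; per-period yield y/m = 0.052000
Number of cashflows N = 5
Cashflows (t years, CF_t, discount factor 1/(1+y/m)^(m*t), PV):
  t = 1.0000: CF_t = 47.000000, DF = 0.950570, PV = 44.676806
  t = 2.0000: CF_t = 47.000000, DF = 0.903584, PV = 42.468447
  t = 3.0000: CF_t = 47.000000, DF = 0.858920, PV = 40.369246
  t = 4.0000: CF_t = 47.000000, DF = 0.816464, PV = 38.373808
  t = 5.0000: CF_t = 1047.000000, DF = 0.776106, PV = 812.583468
Price P = sum_t PV_t = 978.471775
Macaulay numerator sum_t t * PV_t:
  t * PV_t at t = 1.0000: 44.676806
  t * PV_t at t = 2.0000: 84.936894
  t * PV_t at t = 3.0000: 121.107738
  t * PV_t at t = 4.0000: 153.495232
  t * PV_t at t = 5.0000: 4062.917342
Macaulay duration D = (sum_t t * PV_t) / P = 4467.134012 / 978.471775 = 4.565419


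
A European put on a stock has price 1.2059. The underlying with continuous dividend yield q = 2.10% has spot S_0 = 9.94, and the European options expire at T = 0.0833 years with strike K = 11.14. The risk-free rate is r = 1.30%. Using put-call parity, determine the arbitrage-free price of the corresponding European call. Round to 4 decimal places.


Answer: Call price = 0.0006

Derivation:
Put-call parity: C - P = S_0 * exp(-qT) - K * exp(-rT).
S_0 * exp(-qT) = 9.9400 * 0.99825223 = 9.92262716
K * exp(-rT) = 11.1400 * 0.99891769 = 11.12794302
C = P + S*exp(-qT) - K*exp(-rT)
C = 1.2059 + 9.92262716 - 11.12794302 = 0.0006


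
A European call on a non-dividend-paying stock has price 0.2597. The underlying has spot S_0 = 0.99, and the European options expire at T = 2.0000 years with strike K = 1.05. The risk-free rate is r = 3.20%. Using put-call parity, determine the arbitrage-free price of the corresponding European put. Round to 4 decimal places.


Answer: Put price = 0.2546

Derivation:
Put-call parity: C - P = S_0 * exp(-qT) - K * exp(-rT).
S_0 * exp(-qT) = 0.9900 * 1.00000000 = 0.99000000
K * exp(-rT) = 1.0500 * 0.93800500 = 0.98490525
P = C - S*exp(-qT) + K*exp(-rT)
P = 0.2597 - 0.99000000 + 0.98490525 = 0.2546


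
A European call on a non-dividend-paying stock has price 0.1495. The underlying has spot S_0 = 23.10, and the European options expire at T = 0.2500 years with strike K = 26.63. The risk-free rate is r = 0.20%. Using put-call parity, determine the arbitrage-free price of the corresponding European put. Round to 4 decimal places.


Put-call parity: C - P = S_0 * exp(-qT) - K * exp(-rT).
S_0 * exp(-qT) = 23.1000 * 1.00000000 = 23.10000000
K * exp(-rT) = 26.6300 * 0.99950012 = 26.61668833
P = C - S*exp(-qT) + K*exp(-rT)
P = 0.1495 - 23.10000000 + 26.61668833 = 3.6662

Answer: Put price = 3.6662


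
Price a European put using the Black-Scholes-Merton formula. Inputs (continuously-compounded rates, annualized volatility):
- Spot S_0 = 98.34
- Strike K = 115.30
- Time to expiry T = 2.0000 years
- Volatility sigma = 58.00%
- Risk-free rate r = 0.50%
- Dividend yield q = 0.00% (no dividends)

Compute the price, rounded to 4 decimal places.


Answer: Price = 42.2483

Derivation:
d1 = (ln(S/K) + (r - q + 0.5*sigma^2) * T) / (sigma * sqrt(T)) = 0.22833872
d2 = d1 - sigma * sqrt(T) = -0.59190515
exp(-rT) = 0.99004983; exp(-qT) = 1.00000000
P = K * exp(-rT) * N(-d2) - S_0 * exp(-qT) * N(-d1)
N(-d1) = 0.40969146; N(-d2) = 0.72304295
P = 115.3000 * 0.99004983 * 0.72304295 - 98.3400 * 1.00000000 * 0.40969146 = 42.2483


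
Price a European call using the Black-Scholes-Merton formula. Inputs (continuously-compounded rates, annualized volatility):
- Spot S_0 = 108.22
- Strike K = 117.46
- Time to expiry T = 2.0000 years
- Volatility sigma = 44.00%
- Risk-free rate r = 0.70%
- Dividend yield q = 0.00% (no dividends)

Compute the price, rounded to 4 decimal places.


d1 = (ln(S/K) + (r - q + 0.5*sigma^2) * T) / (sigma * sqrt(T)) = 0.20195667
d2 = d1 - sigma * sqrt(T) = -0.42029729
exp(-rT) = 0.98609754; exp(-qT) = 1.00000000
C = S_0 * exp(-qT) * N(d1) - K * exp(-rT) * N(d2)
N(d1) = 0.58002470; N(d2) = 0.33713414
C = 108.2200 * 1.00000000 * 0.58002470 - 117.4600 * 0.98609754 * 0.33713414 = 23.7210

Answer: Price = 23.7210


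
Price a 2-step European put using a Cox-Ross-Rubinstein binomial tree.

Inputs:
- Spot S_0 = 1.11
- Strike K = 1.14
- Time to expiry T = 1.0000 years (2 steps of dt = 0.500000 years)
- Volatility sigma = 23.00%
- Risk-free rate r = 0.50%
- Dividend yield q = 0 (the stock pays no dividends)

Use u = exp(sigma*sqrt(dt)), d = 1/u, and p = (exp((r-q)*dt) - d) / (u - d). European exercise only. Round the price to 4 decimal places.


Answer: Price = V(0,0) = 0.1104

Derivation:
dt = T/N = 0.500000
u = exp(sigma*sqrt(dt)) = 1.176607; d = 1/u = 0.849902
p = (exp((r-q)*dt) - d) / (u - d) = 0.467092
Discount per step: exp(-r*dt) = 0.997503
Stock lattice S(k, i) with i counting down-moves:
  k=0: S(0,0) = 1.1100
  k=1: S(1,0) = 1.3060; S(1,1) = 0.9434
  k=2: S(2,0) = 1.5367; S(2,1) = 1.1100; S(2,2) = 0.8018
Terminal payoffs V(N, i) = max(K - S_T, 0):
  V(2,0) = 0.000000; V(2,1) = 0.030000; V(2,2) = 0.338210
Backward induction: V(k, i) = exp(-r*dt) * [p * V(k+1, i) + (1-p) * V(k+1, i+1)].
  V(1,0) = exp(-r*dt) * [p*0.000000 + (1-p)*0.030000] = 0.015947
  V(1,1) = exp(-r*dt) * [p*0.030000 + (1-p)*0.338210] = 0.193763
  V(0,0) = exp(-r*dt) * [p*0.015947 + (1-p)*0.193763] = 0.110430


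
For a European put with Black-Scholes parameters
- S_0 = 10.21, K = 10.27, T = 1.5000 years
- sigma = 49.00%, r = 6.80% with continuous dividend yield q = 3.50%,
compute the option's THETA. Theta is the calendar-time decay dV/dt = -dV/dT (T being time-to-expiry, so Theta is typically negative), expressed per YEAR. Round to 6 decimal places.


Answer: Theta = -0.469466

Derivation:
d1 = 0.3727816923; d2 = -0.2273432947
phi(d1) = 0.3721636403; exp(-qT) = 0.9488543211; exp(-rT) = 0.9030295517
Theta = -S*exp(-qT)*phi(d1)*sigma/(2*sqrt(T)) + r*K*exp(-rT)*N(-d2) - q*S*exp(-qT)*N(-d1)
N(-d1) = 0.3546554649; N(-d2) = 0.5899215950; sqrt(T) = 1.2247448714
Term 1 = -10.2100 * 0.9488543211 * 0.3721636403 * 0.4900 / (2 * 1.2247448714) = -0.7212397891
Term 2 = 0.0680 * 10.2700 * 0.9030295517 * 0.5899215950 = 0.3720279882
Term 3 = -0.0350 * 10.2100 * 0.9488543211 * 0.3546554649 = -0.1202541250
Theta = -0.7212397891 + (0.3720279882) + (-0.1202541250) = -0.469466


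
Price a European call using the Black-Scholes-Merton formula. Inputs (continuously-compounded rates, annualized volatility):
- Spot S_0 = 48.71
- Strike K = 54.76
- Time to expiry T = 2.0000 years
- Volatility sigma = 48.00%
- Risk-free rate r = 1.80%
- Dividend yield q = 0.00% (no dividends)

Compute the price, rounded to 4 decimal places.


Answer: Price = 11.5243

Derivation:
d1 = (ln(S/K) + (r - q + 0.5*sigma^2) * T) / (sigma * sqrt(T)) = 0.21997554
d2 = d1 - sigma * sqrt(T) = -0.45884697
exp(-rT) = 0.96464029; exp(-qT) = 1.00000000
C = S_0 * exp(-qT) * N(d1) - K * exp(-rT) * N(d2)
N(d1) = 0.58705490; N(d2) = 0.32317203
C = 48.7100 * 1.00000000 * 0.58705490 - 54.7600 * 0.96464029 * 0.32317203 = 11.5243


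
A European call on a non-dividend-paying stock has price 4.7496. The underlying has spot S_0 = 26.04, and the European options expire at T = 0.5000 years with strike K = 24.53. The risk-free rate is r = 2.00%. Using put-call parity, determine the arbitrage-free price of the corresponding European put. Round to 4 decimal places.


Put-call parity: C - P = S_0 * exp(-qT) - K * exp(-rT).
S_0 * exp(-qT) = 26.0400 * 1.00000000 = 26.04000000
K * exp(-rT) = 24.5300 * 0.99004983 = 24.28592242
P = C - S*exp(-qT) + K*exp(-rT)
P = 4.7496 - 26.04000000 + 24.28592242 = 2.9955

Answer: Put price = 2.9955


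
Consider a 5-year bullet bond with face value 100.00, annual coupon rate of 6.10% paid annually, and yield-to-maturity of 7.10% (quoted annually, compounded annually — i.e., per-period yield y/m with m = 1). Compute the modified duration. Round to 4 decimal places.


Answer: Modified duration = 4.1496

Derivation:
Coupon per period c = face * coupon_rate / m = 6.100000
Periods per year m = 1; per-period yield y/m = 0.071000
Number of cashflows N = 5
Cashflows (t years, CF_t, discount factor 1/(1+y/m)^(m*t), PV):
  t = 1.0000: CF_t = 6.100000, DF = 0.933707, PV = 5.695612
  t = 2.0000: CF_t = 6.100000, DF = 0.871808, PV = 5.318031
  t = 3.0000: CF_t = 6.100000, DF = 0.814013, PV = 4.965482
  t = 4.0000: CF_t = 6.100000, DF = 0.760050, PV = 4.636305
  t = 5.0000: CF_t = 106.100000, DF = 0.709664, PV = 75.295328
Price P = sum_t PV_t = 95.910758
First compute Macaulay numerator sum_t t * PV_t:
  t * PV_t at t = 1.0000: 5.695612
  t * PV_t at t = 2.0000: 10.636063
  t * PV_t at t = 3.0000: 14.896446
  t * PV_t at t = 4.0000: 18.545218
  t * PV_t at t = 5.0000: 376.476640
Macaulay duration D = 426.249979 / 95.910758 = 4.444235
Modified duration = D / (1 + y/m) = 4.444235 / (1 + 0.071000) = 4.149613


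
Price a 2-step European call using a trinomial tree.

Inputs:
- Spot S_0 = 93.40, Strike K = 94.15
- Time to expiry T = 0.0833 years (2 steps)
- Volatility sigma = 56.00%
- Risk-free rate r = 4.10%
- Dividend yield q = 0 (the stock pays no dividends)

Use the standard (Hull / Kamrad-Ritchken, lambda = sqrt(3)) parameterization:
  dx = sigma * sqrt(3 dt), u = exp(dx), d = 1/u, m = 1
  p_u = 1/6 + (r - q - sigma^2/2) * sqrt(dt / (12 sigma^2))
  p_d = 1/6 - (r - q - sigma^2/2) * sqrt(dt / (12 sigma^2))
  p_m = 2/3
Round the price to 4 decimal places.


dt = T/N = 0.041650; dx = sigma*sqrt(3*dt) = 0.197950
u = exp(dx) = 1.218902; d = 1/u = 0.820411
p_u = 0.154484, p_m = 0.666667, p_d = 0.178849
Discount per step: exp(-r*dt) = 0.998294
Stock lattice S(k, j) with j the centered position index:
  k=0: S(0,+0) = 93.4000
  k=1: S(1,-1) = 76.6264; S(1,+0) = 93.4000; S(1,+1) = 113.8454
  k=2: S(2,-2) = 62.8651; S(2,-1) = 76.6264; S(2,+0) = 93.4000; S(2,+1) = 113.8454; S(2,+2) = 138.7664
Terminal payoffs V(N, j) = max(S_T - K, 0):
  V(2,-2) = 0.000000; V(2,-1) = 0.000000; V(2,+0) = 0.000000; V(2,+1) = 19.695429; V(2,+2) = 44.616399
Backward induction: V(k, j) = exp(-r*dt) * [p_u * V(k+1, j+1) + p_m * V(k+1, j) + p_d * V(k+1, j-1)]
  V(1,-1) = exp(-r*dt) * [p_u*0.000000 + p_m*0.000000 + p_d*0.000000] = 0.000000
  V(1,+0) = exp(-r*dt) * [p_u*19.695429 + p_m*0.000000 + p_d*0.000000] = 3.037440
  V(1,+1) = exp(-r*dt) * [p_u*44.616399 + p_m*19.695429 + p_d*0.000000] = 19.988649
  V(0,+0) = exp(-r*dt) * [p_u*19.988649 + p_m*3.037440 + p_d*0.000000] = 5.104166

Answer: Price = V(0,0) = 5.1042


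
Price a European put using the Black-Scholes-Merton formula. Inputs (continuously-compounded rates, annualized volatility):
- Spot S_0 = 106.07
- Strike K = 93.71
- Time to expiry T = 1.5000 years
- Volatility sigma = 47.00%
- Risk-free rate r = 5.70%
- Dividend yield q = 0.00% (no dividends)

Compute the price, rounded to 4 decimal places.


Answer: Price = 13.1155

Derivation:
d1 = (ln(S/K) + (r - q + 0.5*sigma^2) * T) / (sigma * sqrt(T)) = 0.65158051
d2 = d1 - sigma * sqrt(T) = 0.07595042
exp(-rT) = 0.91805314; exp(-qT) = 1.00000000
P = K * exp(-rT) * N(-d2) - S_0 * exp(-qT) * N(-d1)
N(-d1) = 0.25733591; N(-d2) = 0.46972927
P = 93.7100 * 0.91805314 * 0.46972927 - 106.0700 * 1.00000000 * 0.25733591 = 13.1155


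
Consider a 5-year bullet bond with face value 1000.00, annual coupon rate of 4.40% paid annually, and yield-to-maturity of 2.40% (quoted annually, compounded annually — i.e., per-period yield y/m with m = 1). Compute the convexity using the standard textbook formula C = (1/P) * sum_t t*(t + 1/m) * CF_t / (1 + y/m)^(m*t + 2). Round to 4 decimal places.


Coupon per period c = face * coupon_rate / m = 44.000000
Periods per year m = 1; per-period yield y/m = 0.024000
Number of cashflows N = 5
Cashflows (t years, CF_t, discount factor 1/(1+y/m)^(m*t), PV):
  t = 1.0000: CF_t = 44.000000, DF = 0.976562, PV = 42.968750
  t = 2.0000: CF_t = 44.000000, DF = 0.953674, PV = 41.961670
  t = 3.0000: CF_t = 44.000000, DF = 0.931323, PV = 40.978193
  t = 4.0000: CF_t = 44.000000, DF = 0.909495, PV = 40.017767
  t = 5.0000: CF_t = 1044.000000, DF = 0.888178, PV = 927.258270
Price P = sum_t PV_t = 1093.184650
Convexity numerator sum_t t*(t + 1/m) * CF_t / (1+y/m)^(m*t + 2):
  t = 1.0000: term = 81.956387
  t = 2.0000: term = 240.106601
  t = 3.0000: term = 468.958206
  t = 4.0000: term = 763.278329
  t = 5.0000: term = 26529.071908
Convexity = (1/P) * sum = 28083.371431 / 1093.184650 = 25.689504

Answer: Convexity = 25.6895


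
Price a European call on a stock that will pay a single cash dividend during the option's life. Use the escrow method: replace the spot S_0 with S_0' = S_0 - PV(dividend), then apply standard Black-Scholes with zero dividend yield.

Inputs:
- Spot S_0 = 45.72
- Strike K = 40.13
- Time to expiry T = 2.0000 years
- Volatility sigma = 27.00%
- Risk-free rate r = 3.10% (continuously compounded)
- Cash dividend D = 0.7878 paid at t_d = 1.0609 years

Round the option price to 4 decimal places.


Answer: Price = 10.5196

Derivation:
PV(D) = D * exp(-r * t_d) = 0.7878 * 0.96764703 = 0.76231233
S_0' = S_0 - PV(D) = 45.7200 - 0.76231233 = 44.95768767
d1 = (ln(S_0'/K) + (r + sigma^2/2)*T) / (sigma*sqrt(T)) = 0.65079382
d2 = d1 - sigma*sqrt(T) = 0.26895615
exp(-rT) = 0.93988289
N(d1) = 0.74241020; N(d2) = 0.60601829
C = S_0' * N(d1) - K * exp(-rT) * N(d2) = 44.95768767 * 0.74241020 - 40.1300 * 0.93988289 * 0.60601829 = 10.5196


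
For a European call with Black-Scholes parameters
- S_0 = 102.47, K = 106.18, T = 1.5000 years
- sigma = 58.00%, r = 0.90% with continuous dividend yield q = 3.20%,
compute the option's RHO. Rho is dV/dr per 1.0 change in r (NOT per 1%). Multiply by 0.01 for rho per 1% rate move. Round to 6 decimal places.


Answer: Rho = 51.065878

Derivation:
d1 = 0.2565408405; d2 = -0.4538111849
phi(d1) = 0.3860280921; exp(-qT) = 0.9531337871; exp(-rT) = 0.9865907163
N(d2) = 0.3249823663
Rho = K*T*exp(-rT)*N(d2) = 106.1800 * 1.5000 * 0.9865907163 * 0.3249823663 = 51.065878


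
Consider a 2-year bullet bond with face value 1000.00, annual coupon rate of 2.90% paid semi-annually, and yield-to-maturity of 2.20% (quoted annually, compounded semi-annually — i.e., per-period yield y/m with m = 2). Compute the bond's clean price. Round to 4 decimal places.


Coupon per period c = face * coupon_rate / m = 14.500000
Periods per year m = 2; per-period yield y/m = 0.011000
Number of cashflows N = 4
Cashflows (t years, CF_t, discount factor 1/(1+y/m)^(m*t), PV):
  t = 0.5000: CF_t = 14.500000, DF = 0.989120, PV = 14.342235
  t = 1.0000: CF_t = 14.500000, DF = 0.978358, PV = 14.186187
  t = 1.5000: CF_t = 14.500000, DF = 0.967713, PV = 14.031837
  t = 2.0000: CF_t = 1014.500000, DF = 0.957184, PV = 971.063050
Price P = sum_t PV_t = 1013.623310

Answer: Price = 1013.6233
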